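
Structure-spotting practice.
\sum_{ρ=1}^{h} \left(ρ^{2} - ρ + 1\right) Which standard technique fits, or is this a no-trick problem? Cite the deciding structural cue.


Verdict: no special technique — nothing telescopes and nothing is geometric; polynomial terms in ρ sum term by term.


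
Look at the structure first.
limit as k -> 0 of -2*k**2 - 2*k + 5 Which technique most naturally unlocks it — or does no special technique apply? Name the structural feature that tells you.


Diagnosis: no special technique — no denominator vanishes and nothing blows up at 0: direct substitution is the whole computation.


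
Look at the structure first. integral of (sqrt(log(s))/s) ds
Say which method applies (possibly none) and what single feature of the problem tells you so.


Method: u-substitution — read it as f(log(s)) times a constant multiple of d(log(s)): one substitution, u = log(s), finishes it.


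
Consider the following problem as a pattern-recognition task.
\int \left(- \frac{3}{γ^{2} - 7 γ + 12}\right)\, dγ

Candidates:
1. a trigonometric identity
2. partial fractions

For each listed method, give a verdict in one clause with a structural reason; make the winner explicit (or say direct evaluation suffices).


Method: partial fractions — a proper rational integrand whose denominator splits into simpler factors — decompose into partial fractions first.
- a trigonometric identity — there is no trigonometric structure at all — the integrand carries no sine or cosine to rewrite.
- partial fractions — applicable, and directly so.


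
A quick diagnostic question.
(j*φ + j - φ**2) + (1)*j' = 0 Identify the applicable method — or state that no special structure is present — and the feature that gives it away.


Best approach: a linear integrating factor — the unknown enters only to the first power against a nonzero forcing term — the integrating-factor template applies directly.


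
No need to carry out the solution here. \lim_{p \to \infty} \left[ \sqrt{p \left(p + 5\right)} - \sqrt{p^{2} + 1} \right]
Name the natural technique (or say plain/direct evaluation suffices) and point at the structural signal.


Technique: conjugate multiplication — this difference gives up after one conjugate multiplication — the radical structure cancels against its conjugate.


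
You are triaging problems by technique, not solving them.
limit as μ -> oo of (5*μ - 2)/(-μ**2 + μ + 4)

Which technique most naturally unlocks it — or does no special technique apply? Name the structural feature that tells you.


Technique: dominant-term comparison — divide by the highest power of μ present: lower-order terms vanish and the dominant ratio remains. l'Hôpital's at-infinity variant applies to the expression viewed as a single quotient; the leading-term comparison is the direct route.


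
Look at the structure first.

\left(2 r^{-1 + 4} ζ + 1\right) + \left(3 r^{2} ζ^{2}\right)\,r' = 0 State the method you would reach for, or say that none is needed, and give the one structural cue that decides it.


Diagnosis: the exact-equation method — because the two cross partials coincide, the form is conservative as written — recover its potential in (ζ, r).


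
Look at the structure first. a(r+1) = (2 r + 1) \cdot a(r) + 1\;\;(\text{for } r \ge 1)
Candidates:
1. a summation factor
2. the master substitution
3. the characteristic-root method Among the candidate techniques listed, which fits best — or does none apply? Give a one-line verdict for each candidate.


Method: a summation factor — an index-dependent multiplier 2 r + 1 rules out characteristic roots; a summation factor converts it to a pure difference.
- a summation factor — yes, a natural case for it.
- the master substitution — the recursion shifts the index rather than dividing it.
- the characteristic-root method — the coefficients vary with the index, breaking the constant-coefficient structure the method needs.


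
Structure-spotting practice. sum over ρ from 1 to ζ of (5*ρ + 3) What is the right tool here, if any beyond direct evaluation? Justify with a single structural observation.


Diagnosis: no special technique — Faulhaber territory: sum each constant-multiple power of ρ with its closed-form formula, no trick required.


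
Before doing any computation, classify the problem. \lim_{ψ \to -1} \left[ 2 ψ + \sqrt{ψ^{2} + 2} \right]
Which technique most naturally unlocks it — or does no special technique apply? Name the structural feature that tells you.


Best approach: no special technique — the expression is continuous at the evaluation point — substitute directly; no indeterminate form appears.


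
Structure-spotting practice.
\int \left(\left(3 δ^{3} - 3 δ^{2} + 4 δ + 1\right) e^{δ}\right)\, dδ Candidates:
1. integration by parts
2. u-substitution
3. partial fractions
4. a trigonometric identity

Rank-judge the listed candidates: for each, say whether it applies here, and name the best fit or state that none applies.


Verdict: integration by parts — the integrand splits as 3 δ^{3} - 3 δ^{2} + 4 δ + 1 times e^{δ} — repeatedly differentiating the polynomial part kills it, which is the parts ladder.
- integration by parts — yes — fits the structure here.
- u-substitution — no subexpression of the integrand pairs with its own derivative as a factor — individual terms may offer their own substitutions, but any change of variable covering the whole integral would have to be constructed from outside the expression.
- partial fractions — the expression is not a ratio of polynomials that decomposes further.
- a trigonometric identity — there is no trigonometric structure at all — the integrand carries no sine or cosine to rewrite.


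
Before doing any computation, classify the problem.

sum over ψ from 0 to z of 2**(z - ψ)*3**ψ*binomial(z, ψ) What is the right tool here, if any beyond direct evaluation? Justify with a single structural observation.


Verdict: the binomial theorem — binomial coefficients against complementary powers of 3 and 2: recognize the binomial expansion and resum.


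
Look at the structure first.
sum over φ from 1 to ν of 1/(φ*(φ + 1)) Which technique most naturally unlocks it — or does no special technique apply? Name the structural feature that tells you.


Verdict: telescoping — split 1/(φ*(φ + 1)) by partial fractions and the pieces are one function at shifted arguments — interior terms cancel.


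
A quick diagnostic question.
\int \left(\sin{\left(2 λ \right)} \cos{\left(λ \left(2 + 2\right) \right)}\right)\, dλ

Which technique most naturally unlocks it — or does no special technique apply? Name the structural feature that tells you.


Method: a trigonometric identity — \sin{\left(2 λ \right)} \cos{\left(λ \left(2 + 2\right) \right)} mixes two frequencies; the product-to-sum identity splits it into single-frequency sinusoids.


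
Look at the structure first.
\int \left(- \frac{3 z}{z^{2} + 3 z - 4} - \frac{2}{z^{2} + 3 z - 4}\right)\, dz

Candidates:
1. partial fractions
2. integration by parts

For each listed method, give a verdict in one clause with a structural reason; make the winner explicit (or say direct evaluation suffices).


Verdict: partial fractions — the denominator z^{2} + 3 z - 4 factors, so the quotient decomposes into elementary partial fractions term by term.
- partial fractions — yes — fits the structure here.
- integration by parts: no split into a nonconstant polynomial times one of the standard kernels — exp, sine, or cosine of a linear argument, or a logarithm — applies here.


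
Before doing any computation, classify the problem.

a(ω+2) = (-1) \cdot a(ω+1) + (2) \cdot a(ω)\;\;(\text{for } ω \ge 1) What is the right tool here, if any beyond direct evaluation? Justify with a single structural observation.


Diagnosis: the characteristic-root method — linear, homogeneous, constant coefficients: solutions of the form r^ω exist — find the roots of the characteristic polynomial.


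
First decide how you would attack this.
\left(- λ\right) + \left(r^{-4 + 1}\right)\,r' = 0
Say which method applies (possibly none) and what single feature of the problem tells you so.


Verdict: separation of variables — one side of the product carries the independent variable, the other the unknown — the textbook separation shape. An exactness check succeeds on this form as well — separation and the potential function arrive at the same answer, separation more directly.


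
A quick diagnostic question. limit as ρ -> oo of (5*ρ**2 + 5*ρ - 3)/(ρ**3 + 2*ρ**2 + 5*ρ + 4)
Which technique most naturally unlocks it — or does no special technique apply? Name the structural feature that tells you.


Best approach: dominant-term comparison — at large ρ only the top-degree terms survive; compare the leading terms and the limit falls out. Viewed as a single quotient this is an ∞/∞ form — an at-infinity application of l'Hôpital's rule would also resolve it; comparing leading growth reads the answer without differentiating.


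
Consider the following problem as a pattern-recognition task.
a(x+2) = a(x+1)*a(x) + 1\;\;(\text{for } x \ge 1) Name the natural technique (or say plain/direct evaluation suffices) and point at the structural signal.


Method: no special technique — the recurrence is nonlinear in the sequence values; study it directly, no linear machinery applies.


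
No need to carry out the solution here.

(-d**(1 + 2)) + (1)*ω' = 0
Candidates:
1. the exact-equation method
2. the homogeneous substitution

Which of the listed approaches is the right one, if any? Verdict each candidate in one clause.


Technique: no special technique — the slope is a pure function of d; integrate both sides and be done.
- the exact-equation method — with the unknown absent from both coefficients, the cross-partial test holds emptily — nothing for the exact method to work on.
- the homogeneous substitution — the slope does not depend on the ratio of the variables alone.


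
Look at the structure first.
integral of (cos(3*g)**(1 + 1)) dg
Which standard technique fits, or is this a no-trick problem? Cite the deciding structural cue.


Method: a trigonometric identity — the even trigonometric power cos(3*g)**(1 + 1) reduces by a double-angle identity before any integration is attempted.


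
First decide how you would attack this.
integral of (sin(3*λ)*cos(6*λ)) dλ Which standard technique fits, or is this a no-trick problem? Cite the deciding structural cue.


Best approach: a trigonometric identity — sin(3*λ)*cos(6*λ) is a beat pattern — rewrite the product as a sum of single-frequency waves before integrating.


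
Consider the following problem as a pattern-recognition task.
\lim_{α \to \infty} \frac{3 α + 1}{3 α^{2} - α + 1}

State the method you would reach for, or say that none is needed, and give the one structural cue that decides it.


Method: dominant-term comparison — divide by the highest power of α present: lower-order terms vanish and the dominant ratio remains. Differentiating the expression as a single quotient would eventually settle it as well; matching dominant growth settles it immediately.


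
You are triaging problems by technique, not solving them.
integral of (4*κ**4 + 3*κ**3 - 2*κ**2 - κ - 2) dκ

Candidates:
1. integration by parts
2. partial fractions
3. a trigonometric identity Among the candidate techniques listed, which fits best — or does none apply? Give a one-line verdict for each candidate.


Verdict: no special technique — the integrand is a sum of constant multiples of powers of κ — integrate term by term.
- integration by parts — parts would only shuffle a directly integrable integrand.
- partial fractions: the expression is not a ratio of polynomials that decomposes further.
- a trigonometric identity — with no trigonometric functions present, identity rewriting has no target.


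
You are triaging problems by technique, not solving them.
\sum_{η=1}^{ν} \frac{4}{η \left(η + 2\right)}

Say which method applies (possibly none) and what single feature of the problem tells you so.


Best approach: telescoping — poles of \frac{4}{η \left(η + 2\right)} differ by an integer, the telltale of a telescoping partial-fraction sum.


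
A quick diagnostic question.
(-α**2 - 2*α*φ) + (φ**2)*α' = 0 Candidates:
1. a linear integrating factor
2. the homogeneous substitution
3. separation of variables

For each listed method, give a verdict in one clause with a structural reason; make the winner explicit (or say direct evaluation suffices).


Technique: the homogeneous substitution — scaling φ and α together leaves the slope fixed — it depends only on α/φ, so substitute the ratio. This doubles as a Bernoulli equation in the unknown as written; the homogeneous route needs no setup at all.
- a linear integrating factor: a nonlinear term in the unknown puts this outside the integrating-factor template.
- the homogeneous substitution: a fit — the right tool for this form.
- separation of variables — no division isolates the independent variable from the unknown.


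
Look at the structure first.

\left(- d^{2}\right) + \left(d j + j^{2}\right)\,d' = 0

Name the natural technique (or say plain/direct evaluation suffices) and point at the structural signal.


Diagnosis: the homogeneous substitution — scaling j and d together leaves the slope fixed — it depends only on d/j, so substitute the ratio. This can also be massaged into Bernoulli form (the roles of the variables may need exchanging); the homogeneous substitution avoids that setup.


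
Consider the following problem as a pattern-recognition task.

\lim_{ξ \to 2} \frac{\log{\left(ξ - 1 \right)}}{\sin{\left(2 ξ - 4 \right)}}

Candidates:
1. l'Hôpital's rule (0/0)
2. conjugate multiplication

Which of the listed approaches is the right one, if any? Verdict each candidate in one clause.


Technique: l'Hôpital's rule (0/0) — the 0/0 form at 2 is the signature situation for l'Hôpital's rule. Known elementary limits would finish this too — the rule just bypasses the case analysis.
- l'Hôpital's rule (0/0): yes, a natural case for it.
- conjugate multiplication — rationalization has no target — no divergent radical difference appears.


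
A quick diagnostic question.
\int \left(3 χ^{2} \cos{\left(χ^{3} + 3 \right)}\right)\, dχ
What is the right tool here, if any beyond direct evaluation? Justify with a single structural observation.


Technique: u-substitution — everything non-trivial happens through the inner expression χ^{3} + 3, and its derivative accounts for the remaining factor up to a constant, so set u = χ^{3} + 3.


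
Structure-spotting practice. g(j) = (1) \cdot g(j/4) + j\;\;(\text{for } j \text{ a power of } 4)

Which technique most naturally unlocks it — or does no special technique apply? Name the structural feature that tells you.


Technique: the master substitution — the argument shrinks by the factor 4, so measure the index on a logarithmic scale and the recursion becomes a shift.


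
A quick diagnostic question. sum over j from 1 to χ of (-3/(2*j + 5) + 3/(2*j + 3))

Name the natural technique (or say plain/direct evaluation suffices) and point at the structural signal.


Method: telescoping — consecutive terms evaluate one function at adjacent indices (3/(2*j + 3) is its current value): one term's tail is the next term's head, so the chain collapses.


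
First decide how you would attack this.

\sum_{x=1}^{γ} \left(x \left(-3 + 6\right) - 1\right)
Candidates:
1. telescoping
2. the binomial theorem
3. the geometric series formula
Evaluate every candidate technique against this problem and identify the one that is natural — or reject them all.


Method: no special technique — recognize the absence of structure: constant-multiple powers of x summed plainly, no special method required.
- telescoping — writing out consecutive terms as given produces no pairwise cancellation.
- the binomial theorem: there is no pair of bases whose matched powers would reassemble into a single binomial power.
- the geometric series formula: no single multiplier carries one term to the next throughout the sum.


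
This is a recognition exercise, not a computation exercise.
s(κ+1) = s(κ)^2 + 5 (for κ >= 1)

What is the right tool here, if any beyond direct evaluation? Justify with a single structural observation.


Technique: no special technique — each new value is a nonlinear function of earlier ones — scaling arguments and superposition both fail.


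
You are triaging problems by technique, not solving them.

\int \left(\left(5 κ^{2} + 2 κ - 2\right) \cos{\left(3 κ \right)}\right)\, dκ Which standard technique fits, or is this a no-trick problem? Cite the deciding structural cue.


Method: integration by parts — 5 κ^{2} + 2 κ - 2 dies after finitely many derivatives while \cos{\left(3 κ \right)} cycles under integration — the tabular/parts setup.


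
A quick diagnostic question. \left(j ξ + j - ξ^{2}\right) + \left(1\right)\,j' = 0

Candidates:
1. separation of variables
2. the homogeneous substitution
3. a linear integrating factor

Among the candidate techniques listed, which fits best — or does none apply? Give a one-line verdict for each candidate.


Verdict: a linear integrating factor — linear in the unknown with genuine forcing: multiply through by the exponential of the integrated coefficient and the left side closes into one derivative.
- separation of variables — no division isolates the independent variable from the unknown.
- the homogeneous substitution: the slope is not a function of the ratio of the variables alone.
- a linear integrating factor — applicable, and directly so.


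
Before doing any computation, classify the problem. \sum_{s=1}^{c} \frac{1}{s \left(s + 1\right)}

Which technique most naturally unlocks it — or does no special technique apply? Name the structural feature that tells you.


Verdict: telescoping — split \frac{1}{s \left(s + 1\right)} by partial fractions and the pieces are one function at shifted arguments — interior terms cancel.


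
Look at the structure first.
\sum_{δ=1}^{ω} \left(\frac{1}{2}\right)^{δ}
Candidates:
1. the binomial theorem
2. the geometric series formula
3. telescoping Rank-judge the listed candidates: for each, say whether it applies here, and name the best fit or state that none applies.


Verdict: the geometric series formula — term-over-term division gives \frac{1}{2} every time — index-free ratio, geometric sum formula applies.
- the binomial theorem — there is no sum-raised-to-a-power identity hiding in these terms.
- the geometric series formula: applies; the problem has the shape this method handles.
- telescoping — neither a shifted-difference shape nor integer-spaced poles are present.


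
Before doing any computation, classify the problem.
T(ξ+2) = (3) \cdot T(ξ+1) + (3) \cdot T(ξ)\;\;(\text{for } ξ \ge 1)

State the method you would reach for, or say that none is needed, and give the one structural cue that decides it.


Verdict: the characteristic-root method — try a geometric ansatz r^ξ: constant coefficients turn the recurrence into one polynomial equation in r.


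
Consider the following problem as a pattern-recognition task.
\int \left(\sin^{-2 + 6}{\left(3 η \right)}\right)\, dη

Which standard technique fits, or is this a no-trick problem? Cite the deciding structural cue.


Best approach: a trigonometric identity — the exponent on \sin^{-2 + 6}{\left(3 η \right)} is even — the power-reduction identity is the standard preprocessing step.


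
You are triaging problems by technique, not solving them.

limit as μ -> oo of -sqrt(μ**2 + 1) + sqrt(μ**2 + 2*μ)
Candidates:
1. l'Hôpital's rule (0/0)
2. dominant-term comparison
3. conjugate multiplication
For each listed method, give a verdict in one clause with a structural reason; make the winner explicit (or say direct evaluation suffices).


Verdict: conjugate multiplication — sqrt(μ**2 + 2*μ) and sqrt(μ**2 + 1) both blow up, but their difference is tame once the conjugate rationalizes it.
- l'Hôpital's rule (0/0): substitution produces ∞ − ∞ rather than a vanishing quotient; the rule needs a 0/0 ratio to act on.
- dominant-term comparison: this is not a rational comparison of growth rates at infinity.
- conjugate multiplication: applies; the problem has the shape this method handles.


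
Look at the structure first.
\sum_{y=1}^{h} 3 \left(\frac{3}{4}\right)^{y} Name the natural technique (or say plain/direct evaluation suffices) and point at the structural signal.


Method: the geometric series formula — consecutive terms stand in a fixed index-free ratio — the geometric sum formula closes it.


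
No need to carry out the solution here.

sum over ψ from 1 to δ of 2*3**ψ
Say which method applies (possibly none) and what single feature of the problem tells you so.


Technique: the geometric series formula — each term is 3 times the previous one, so the geometric-series formula applies directly.


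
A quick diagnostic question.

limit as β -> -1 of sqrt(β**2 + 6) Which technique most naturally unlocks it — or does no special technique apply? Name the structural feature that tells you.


Verdict: no special technique — nothing blocks direct substitution at -1: plug in and finish.


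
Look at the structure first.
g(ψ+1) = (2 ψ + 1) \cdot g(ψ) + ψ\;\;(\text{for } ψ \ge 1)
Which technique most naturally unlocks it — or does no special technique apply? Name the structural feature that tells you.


Verdict: a summation factor — with the index-dependent coefficient 2 ψ + 1, dividing by the cumulative product turns the left side into a pure difference.


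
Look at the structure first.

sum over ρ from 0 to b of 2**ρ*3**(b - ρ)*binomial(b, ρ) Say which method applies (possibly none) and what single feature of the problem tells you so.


Verdict: the binomial theorem — terms weighting binomial(b, ρ) against matched powers of 2 and 3 reassemble into (2 + 3)^b by the binomial theorem.


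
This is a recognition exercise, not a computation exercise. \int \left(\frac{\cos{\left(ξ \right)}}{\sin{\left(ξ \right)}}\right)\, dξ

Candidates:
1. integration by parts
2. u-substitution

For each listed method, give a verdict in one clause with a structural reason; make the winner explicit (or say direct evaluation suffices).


Method: u-substitution — read it as f(\sin{\left(ξ \right)}) times a constant multiple of d(\sin{\left(ξ \right)}): one substitution, u = \sin{\left(ξ \right)}, finishes it.
- integration by parts — the nonconstant-polynomial-times-standard-kernel pattern (an exp, sine, cosine, or logarithm partner) is absent.
- u-substitution: applicable, and directly so.


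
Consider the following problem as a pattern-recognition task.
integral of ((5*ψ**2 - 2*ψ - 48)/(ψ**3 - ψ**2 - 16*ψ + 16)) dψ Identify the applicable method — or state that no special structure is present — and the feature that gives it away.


Method: partial fractions — the bottom, ψ**3 - ψ**2 - 16*ψ + 16, comes apart into simple factors, and a proper rational function over split factors decomposes.


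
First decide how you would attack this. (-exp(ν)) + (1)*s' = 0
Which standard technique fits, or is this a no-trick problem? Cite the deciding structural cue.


Diagnosis: no special technique — the slope is a pure function of ν; integrate both sides and be done.


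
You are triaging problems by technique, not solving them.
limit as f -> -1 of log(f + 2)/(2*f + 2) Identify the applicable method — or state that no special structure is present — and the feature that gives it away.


Diagnosis: l'Hôpital's rule (0/0) — numerator and denominator both vanish at -1 — a genuine 0/0 form, which is exactly when l'Hôpital applies. A first-order expansion at the point is an equally standard path; the rule packages it.


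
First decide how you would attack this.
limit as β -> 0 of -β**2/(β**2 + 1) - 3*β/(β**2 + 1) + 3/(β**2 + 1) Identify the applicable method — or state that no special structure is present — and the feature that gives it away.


Verdict: no special technique — the function is continuous at 0; evaluation is itself the limit, no machinery required.


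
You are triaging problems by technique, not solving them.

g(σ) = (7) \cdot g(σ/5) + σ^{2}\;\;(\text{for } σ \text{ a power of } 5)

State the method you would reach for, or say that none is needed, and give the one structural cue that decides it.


Technique: the master substitution — treat m = log base 5 of σ as the new clock: one recursion step advances m by one while σ scales by 5.


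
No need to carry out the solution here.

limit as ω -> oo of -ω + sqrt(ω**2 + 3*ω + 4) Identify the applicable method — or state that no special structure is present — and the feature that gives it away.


Diagnosis: conjugate multiplication — two divergent pieces with a minus sign between them and a radical in the mix: rationalize sqrt(ω**2 + 3*ω + 4) - ω before any limit law applies.


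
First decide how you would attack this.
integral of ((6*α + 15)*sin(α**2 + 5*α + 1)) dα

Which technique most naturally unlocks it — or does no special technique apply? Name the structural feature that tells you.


Verdict: u-substitution — read it as f(α**2 + 5*α + 1) times a constant multiple of d(α**2 + 5*α + 1): one substitution, u = α**2 + 5*α + 1, finishes it.


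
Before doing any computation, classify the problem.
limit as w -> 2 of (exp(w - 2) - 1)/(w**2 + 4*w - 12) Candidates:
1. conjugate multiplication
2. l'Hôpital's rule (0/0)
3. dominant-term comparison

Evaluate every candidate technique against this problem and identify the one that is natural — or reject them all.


Technique: l'Hôpital's rule (0/0) — the 0/0 form at 2 is the signature situation for l'Hôpital's rule. A local series expansion at the point resolves it as well; the rule is the packaged version of that step.
- conjugate multiplication — there are no radicals in tension whose conjugate would simplify matters.
- l'Hôpital's rule (0/0) — yes, a natural case for it.
- dominant-term comparison — this limit is not decided by comparing polynomial growth at infinity.


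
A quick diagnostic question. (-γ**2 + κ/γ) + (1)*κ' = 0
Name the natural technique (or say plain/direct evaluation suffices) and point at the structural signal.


Technique: a linear integrating factor — the unknown enters only to the first power against a nonzero forcing term — the integrating-factor template applies directly.


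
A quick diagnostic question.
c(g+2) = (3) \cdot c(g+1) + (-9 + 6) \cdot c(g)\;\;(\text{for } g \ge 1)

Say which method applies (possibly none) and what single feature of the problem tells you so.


Best approach: the characteristic-root method — linear, homogeneous, constant coefficients: solutions of the form r^g exist — find the roots of the characteristic polynomial.


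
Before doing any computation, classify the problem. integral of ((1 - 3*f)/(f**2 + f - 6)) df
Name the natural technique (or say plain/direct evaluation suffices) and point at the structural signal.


Method: partial fractions — the factorization of f**2 + f - 6 is the whole battle; after it, each term is a table integral.


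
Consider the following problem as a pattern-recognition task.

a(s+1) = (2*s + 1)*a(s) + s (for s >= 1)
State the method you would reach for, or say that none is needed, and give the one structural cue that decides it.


Method: a summation factor — with the index-dependent coefficient 2*s + 1, dividing by the cumulative product turns the left side into a pure difference.


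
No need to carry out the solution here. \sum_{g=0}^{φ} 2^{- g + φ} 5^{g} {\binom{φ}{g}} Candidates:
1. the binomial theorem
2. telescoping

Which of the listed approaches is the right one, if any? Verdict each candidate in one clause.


Verdict: the binomial theorem — the summand is term g of a binomial expansion in 5 and 2; the whole sum is a single power.
- the binomial theorem: a fit — the right tool for this form.
- telescoping: the summand is not presented as a shifted difference — a telescoping rewrite may exist, but the displayed structure does not offer one.


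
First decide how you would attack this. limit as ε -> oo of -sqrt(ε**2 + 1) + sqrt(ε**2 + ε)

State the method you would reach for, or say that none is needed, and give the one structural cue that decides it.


Best approach: conjugate multiplication — infinity minus infinity with a radical in play — multiply by the conjugate so the divergences of sqrt(ε**2 + ε) and sqrt(ε**2 + 1) annihilate.


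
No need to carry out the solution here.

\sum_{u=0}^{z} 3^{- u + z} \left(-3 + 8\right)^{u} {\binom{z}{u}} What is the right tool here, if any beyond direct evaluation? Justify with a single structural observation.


Best approach: the binomial theorem — the binomial coefficients weight matched powers of (-3 + 8) and 3, which is exactly the expansion of a binomial power.


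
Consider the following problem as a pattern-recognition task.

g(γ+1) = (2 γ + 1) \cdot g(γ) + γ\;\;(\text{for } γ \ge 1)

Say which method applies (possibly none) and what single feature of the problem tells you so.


Technique: a summation factor — normalize by the running product of 2 γ + 1: the left side becomes a difference, and differences sum.


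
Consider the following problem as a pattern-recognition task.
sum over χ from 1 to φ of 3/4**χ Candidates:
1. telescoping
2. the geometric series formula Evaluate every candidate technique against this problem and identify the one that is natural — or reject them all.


Method: the geometric series formula — consecutive terms stand in a fixed index-free ratio — the geometric sum formula closes it.
- telescoping — the terms as presented offer no neighboring cancellation — a telescoping rewrite may exist, but the displayed structure does not hand one over.
- the geometric series formula — a fit — the right tool for this form.


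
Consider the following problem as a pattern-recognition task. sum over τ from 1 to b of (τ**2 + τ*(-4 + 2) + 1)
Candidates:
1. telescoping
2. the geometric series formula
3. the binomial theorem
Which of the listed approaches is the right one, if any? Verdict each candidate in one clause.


Method: no special technique — Faulhaber territory: sum each constant-multiple power of τ with its closed-form formula, no trick required.
- telescoping — as presented, consecutive terms share no shifted copy to cancel against — no rewrite is on display to change that.
- the geometric series formula: the term-to-term ratio changes with the index, so the geometric formula cannot close it.
- the binomial theorem — there is no pair of bases whose matched powers would reassemble into a single binomial power.


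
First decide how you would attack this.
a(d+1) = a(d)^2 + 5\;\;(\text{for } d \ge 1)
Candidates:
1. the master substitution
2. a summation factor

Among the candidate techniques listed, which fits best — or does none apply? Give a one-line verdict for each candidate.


Best approach: no special technique — once the recursion is nonlinear, characteristic roots, master substitutions, and summation factors are all off the table.
- the master substitution — there is no divide-the-index recursive argument.
- a summation factor — the recursion is nonlinear — outside the first-order linear family a summation factor addresses.


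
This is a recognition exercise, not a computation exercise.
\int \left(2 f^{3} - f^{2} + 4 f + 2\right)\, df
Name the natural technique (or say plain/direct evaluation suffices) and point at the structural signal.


Method: no special technique — scan for structure and find none: constant multiples of powers of f, integrate directly.


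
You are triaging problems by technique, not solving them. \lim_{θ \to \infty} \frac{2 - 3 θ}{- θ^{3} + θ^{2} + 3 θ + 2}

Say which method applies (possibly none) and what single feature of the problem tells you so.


Best approach: dominant-term comparison — as θ grows, only the highest-degree terms matter — compare leading terms and read the limit off. As a single quotient, the ∞/∞ shape would yield to repeated differentiation as well — the growth comparison gets there in one look.


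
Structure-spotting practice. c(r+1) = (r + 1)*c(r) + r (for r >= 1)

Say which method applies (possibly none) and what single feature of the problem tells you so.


Technique: a summation factor — rescale the sequence by the product of the weights r + 1 so far — the recurrence collapses to a plain running sum.


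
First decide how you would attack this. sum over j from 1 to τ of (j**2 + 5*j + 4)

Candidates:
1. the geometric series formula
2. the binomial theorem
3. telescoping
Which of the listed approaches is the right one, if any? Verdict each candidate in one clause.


Technique: no special technique — Faulhaber territory: sum each constant-multiple power of j with its closed-form formula, no trick required.
- the geometric series formula: no single multiplier carries one term to the next throughout the sum.
- the binomial theorem — there is no pair of bases whose matched powers would reassemble into a single binomial power.
- telescoping — as presented, consecutive terms share no shifted copy to cancel against — no rewrite is on display to change that.


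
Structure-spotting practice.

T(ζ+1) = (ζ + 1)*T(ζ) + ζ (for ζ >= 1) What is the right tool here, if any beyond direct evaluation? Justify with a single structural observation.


Diagnosis: a summation factor — first-order, linear, moving coefficient ζ + 1: the discrete analogue of an integrating factor handles it.


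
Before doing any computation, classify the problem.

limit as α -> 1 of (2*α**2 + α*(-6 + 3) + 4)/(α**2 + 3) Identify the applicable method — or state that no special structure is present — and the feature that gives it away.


Method: no special technique — the function is continuous at 1; evaluation is itself the limit, no machinery required.


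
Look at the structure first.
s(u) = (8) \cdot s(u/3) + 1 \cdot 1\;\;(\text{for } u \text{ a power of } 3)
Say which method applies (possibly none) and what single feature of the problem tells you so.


Method: the master substitution — the argument contracts 3-fold per step: reindex u exponentially and solve the linear recurrence in the new index.


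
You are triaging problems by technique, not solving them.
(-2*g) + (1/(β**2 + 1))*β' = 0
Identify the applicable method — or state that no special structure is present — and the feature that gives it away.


Diagnosis: separation of variables — one side of the product carries the independent variable, the other the unknown — the textbook separation shape. The equation is exact as it stands too — a potential function exists — though separation reads the split structure directly.


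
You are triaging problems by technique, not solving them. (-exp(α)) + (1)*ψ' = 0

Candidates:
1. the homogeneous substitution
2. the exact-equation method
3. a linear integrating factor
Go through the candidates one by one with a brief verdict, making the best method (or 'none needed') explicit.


Method: no special technique — with ψ absent the equation is not coupled at all: direct integration in α.
- the homogeneous substitution: the ratio substitution does not collapse this equation.
- the exact-equation method — the unknown never enters the equation — exactness holds emptily, with nothing for the method to add.
- a linear integrating factor — the linear template holds only trivially here (the unknown is absent, so the coefficient is zero) — the method is not the natural label.


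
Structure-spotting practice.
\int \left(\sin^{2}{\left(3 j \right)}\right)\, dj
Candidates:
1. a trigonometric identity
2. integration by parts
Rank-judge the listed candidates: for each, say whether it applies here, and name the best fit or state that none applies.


Technique: a trigonometric identity — an even power like \sin^{2}{\left(3 j \right)} flattens under the half-angle identity into first-degree cosines you can integrate directly.
- a trigonometric identity: applies; the problem has the shape this method handles.
- integration by parts: not the natural route: no polynomial-kernel product appears — a recursive parts reduction of the trigonometric product exists, but the identity rewrite is direct.


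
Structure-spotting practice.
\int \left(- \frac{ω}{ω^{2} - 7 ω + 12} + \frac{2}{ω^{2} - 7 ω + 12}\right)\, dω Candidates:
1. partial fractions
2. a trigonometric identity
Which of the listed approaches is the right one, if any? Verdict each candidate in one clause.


Verdict: partial fractions — the denominator ω^{2} - 7 ω + 12 factors, so the quotient decomposes into elementary partial fractions term by term.
- partial fractions — yes — fits the structure here.
- a trigonometric identity — no sine or cosine appears, so there is nothing for a trigonometric identity to act on.


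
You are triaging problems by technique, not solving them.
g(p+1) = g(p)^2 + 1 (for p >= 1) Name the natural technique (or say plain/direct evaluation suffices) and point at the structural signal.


Best approach: no special technique — the update rule curves (it is not linear in the unknown sequence), so no superposition-based closed form attaches — iterate or study it directly.


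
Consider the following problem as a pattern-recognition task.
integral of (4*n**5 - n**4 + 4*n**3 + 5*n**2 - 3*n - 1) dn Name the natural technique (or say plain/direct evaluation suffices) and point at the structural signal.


Method: no special technique — a term-by-term power-rule job in n; no substitution or rearrangement earns its keep here.


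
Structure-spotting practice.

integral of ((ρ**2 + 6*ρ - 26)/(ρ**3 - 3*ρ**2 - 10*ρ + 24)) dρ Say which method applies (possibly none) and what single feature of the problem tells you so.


Method: partial fractions — ρ**3 - 3*ρ**2 - 10*ρ + 24 splits into linear pieces, so the quotient is a sum of simple fractions — decompose before integrating.


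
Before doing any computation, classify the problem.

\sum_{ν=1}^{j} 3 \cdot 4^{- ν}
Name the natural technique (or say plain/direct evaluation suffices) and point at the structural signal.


Diagnosis: the geometric series formula — consecutive terms stand in a fixed index-free ratio — the geometric sum formula closes it.


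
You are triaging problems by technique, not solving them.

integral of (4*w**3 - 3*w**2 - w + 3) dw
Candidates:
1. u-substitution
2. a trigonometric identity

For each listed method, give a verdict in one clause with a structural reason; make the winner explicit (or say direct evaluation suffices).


Best approach: no special technique — nothing composite, nothing rational, nothing trigonometric — each constant-multiple power of w integrates by the power rule alone.
- u-substitution — any workable substitution here is cosmetic — the integrand is already in directly integrable form.
- a trigonometric identity: there is no trigonometric structure at all — the integrand carries no sine or cosine to rewrite.


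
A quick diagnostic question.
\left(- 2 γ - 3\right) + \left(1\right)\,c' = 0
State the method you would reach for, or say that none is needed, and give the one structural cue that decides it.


Verdict: no special technique — the slope is a function of γ alone, so integrate both sides directly.
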